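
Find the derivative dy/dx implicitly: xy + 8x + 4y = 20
Take d/dx of both sides. Since y is implicitly a function of x, the chain rule attaches a y' = dy/dx factor whenever we differentiate through y.

Set F(x, y) = (left side) − (right side), so the curve is F = 0. Differentiating each term of F:
  d/dx[xy] = x·y' + y
  d/dx[8x] = 8
  d/dx[4y] = 4·y'
  d/dx[-20] = 0

Collecting, the y'-free part is the partial derivative in x and the y' coefficient is the partial derivative in y:
  ∂F/∂x = y + 8
  ∂F/∂y = x + 4

so d/dx[F(x, y(x))] = ∂F/∂x + (∂F/∂y)·y' = 0. Rearranging,
  dy/dx = -(∂F/∂x)/(∂F/∂y) = -(y + 8)/(x + 4) = (-y - 8)/(x + 4)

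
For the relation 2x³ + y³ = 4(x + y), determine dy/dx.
Differentiate both sides with respect to x, treating y as y(x). By the chain rule, any term containing y contributes a factor of y' = dy/dx when we differentiate it.

Move every term to one side and write the relation as F(x, y) = 0. Term by term,
  d/dx[2x^3] = 6x^2
  d/dx[-4x] = -4
  d/dx[y^3] = 3y^2·y'
  d/dx[-4y] = -4·y'

The pieces without y' make up ∂F/∂x and the coefficient of y' is ∂F/∂y:
  ∂F/∂x = 6x^2 - 4,
  ∂F/∂y = 3y^2 - 4.

Since d/dx[F] = ∂F/∂x + (∂F/∂y)·y' = 0, solve for y':
  (∂F/∂y)·y' = -∂F/∂x
  dy/dx = -(∂F/∂x)/(∂F/∂y) = -(6x^2 - 4)/(3y^2 - 4) = 2(2 - 3x^2)/(3y^2 - 4)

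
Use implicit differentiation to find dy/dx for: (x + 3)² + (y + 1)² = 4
Differentiate both sides with respect to x, treating y as y(x). By the chain rule, any term containing y contributes a factor of y' = dy/dx when we differentiate it.

Move every term to one side and write the relation as F(x, y) = 0. Term by term,
  d/dx[(x + 3)^2] = 2x + 6
  d/dx[(y + 1)^2] = 2·y'(y + 1)
  d/dx[-4] = 0

The pieces without y' make up ∂F/∂x and the coefficient of y' is ∂F/∂y:
  ∂F/∂x = 2x + 6,
  ∂F/∂y = 2y + 2.

Since d/dx[F] = ∂F/∂x + (∂F/∂y)·y' = 0, solve for y':
  (∂F/∂y)·y' = -∂F/∂x
  dy/dx = -(∂F/∂x)/(∂F/∂y) = -(2x + 6)/(2y + 2) = (-x - 3)/(y + 1)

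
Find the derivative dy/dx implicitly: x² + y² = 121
Differentiate the relation implicitly: treat y = y(x) and apply the chain rule, so every y-derivative picks up a y' = dy/dx factor.

With everything moved to the left-hand side, differentiate term by term:
  d/dx[x^2] = 2x
  d/dx[y^2] = 2y·y'
  d/dx[-121] = 0

Separating the contributions that come from x directly and those that come through y:
  without y':      2x
  multiplying y':  2y

so (2x) + (2y)·y' = 0, and therefore
  dy/dx = -(2x)/(2y) = -x/y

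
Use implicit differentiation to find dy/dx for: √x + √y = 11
Take d/dx of both sides. Since y is implicitly a function of x, the chain rule attaches a y' = dy/dx factor whenever we differentiate through y.

Set F(x, y) = (left side) − (right side), so the curve is F = 0. Differentiating each term of F:
  d/dx[√(x)] = 1/(2√(x))
  d/dx[√(y)] = y'/(2√(y))
  d/dx[-11] = 0

Collecting, the y'-free part is the partial derivative in x and the y' coefficient is the partial derivative in y:
  ∂F/∂x = 1/(2√(x))
  ∂F/∂y = 1/(2√(y))

so d/dx[F(x, y(x))] = ∂F/∂x + (∂F/∂y)·y' = 0. Rearranging,
  dy/dx = -(∂F/∂x)/(∂F/∂y) = -(1/(2√(x)))/(1/(2√(y))) = -√(y)/√(x)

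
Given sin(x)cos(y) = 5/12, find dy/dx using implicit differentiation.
Apply d/dx to both sides, remembering that y depends on x. Each occurrence of y therefore brings in a y' = dy/dx via the chain rule.

With F(x, y) equal to the left-hand side minus the right, differentiate F term by term:
  d/dx[sin(x)·cos(y)] = -y'·sin(x)·sin(y) + cos(x)·cos(y)
  d/dx[-5/12] = 0
Adding these up, d/dx[F] = 0 becomes
  (cos(x)·cos(y)) + (-sin(x)·sin(y))·y' = 0,
so isolating y',
  dy/dx = -(cos(x)·cos(y))/(-sin(x)·sin(y)) = 1/(tan(x)·tan(y))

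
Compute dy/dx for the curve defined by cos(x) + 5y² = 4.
Differentiate both sides with respect to x, treating y as y(x). By the chain rule, any term containing y contributes a factor of y' = dy/dx when we differentiate it.

Move every term to one side and write the relation as F(x, y) = 0. Term by term,
  d/dx[5y^2] = 10y·y'
  d/dx[cos(x)] = -sin(x)
  d/dx[-4] = 0

The pieces without y' make up ∂F/∂x and the coefficient of y' is ∂F/∂y:
  ∂F/∂x = -sin(x),
  ∂F/∂y = 10y.

Since d/dx[F] = ∂F/∂x + (∂F/∂y)·y' = 0, solve for y':
  (∂F/∂y)·y' = -∂F/∂x
  dy/dx = -(∂F/∂x)/(∂F/∂y) = -(-sin(x))/(10y) = sin(x)/(10y)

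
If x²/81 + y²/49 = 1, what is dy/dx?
Differentiate the relation implicitly: treat y = y(x) and apply the chain rule, so every y-derivative picks up a y' = dy/dx factor.

With everything moved to the left-hand side, differentiate term by term:
  d/dx[x^2/81] = 2x/81
  d/dx[y^2/49] = 2y·y'/49
  d/dx[-1] = 0

Separating the contributions that come from x directly and those that come through y:
  without y':      2x/81
  multiplying y':  2y/49

so (2x/81) + (2y/49)·y' = 0, and therefore
  dy/dx = -(2x/81)/(2y/49) = -49x/(81y)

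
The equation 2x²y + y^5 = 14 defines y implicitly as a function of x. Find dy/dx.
Apply d/dx to both sides, remembering that y depends on x. Each occurrence of y therefore brings in a y' = dy/dx via the chain rule.

With F(x, y) equal to the left-hand side minus the right, differentiate F term by term:
  d/dx[2x^2y] = 2x^2·y' + 4xy
  d/dx[y^5] = 5y^4·y'
  d/dx[-14] = 0
Adding these up, d/dx[F] = 0 becomes
  (4xy) + (2x^2 + 5y^4)·y' = 0,
so isolating y',
  dy/dx = -(4xy)/(2x^2 + 5y^4) = -4xy/(2x^2 + 5y^4)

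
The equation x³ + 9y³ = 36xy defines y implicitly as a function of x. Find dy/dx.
Apply d/dx to both sides, remembering that y depends on x. Each occurrence of y therefore brings in a y' = dy/dx via the chain rule.

With F(x, y) equal to the left-hand side minus the right, differentiate F term by term:
  d/dx[x^3] = 3x^2
  d/dx[-36xy] = -36x·y' - 36y
  d/dx[9y^3] = 27y^2·y'
Adding these up, d/dx[F] = 0 becomes
  (3x^2 - 36y) + (-36x + 27y^2)·y' = 0,
so isolating y',
  dy/dx = -(3x^2 - 36y)/(-36x + 27y^2) = (x^2 - 12y)/(3(4x - 3y^2))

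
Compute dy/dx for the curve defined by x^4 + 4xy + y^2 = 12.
Apply d/dx to both sides, remembering that y depends on x. Each occurrence of y therefore brings in a y' = dy/dx via the chain rule.

With F(x, y) equal to the left-hand side minus the right, differentiate F term by term:
  d/dx[x^4] = 4x^3
  d/dx[4xy] = 4x·y' + 4y
  d/dx[y^2] = 2y·y'
  d/dx[-12] = 0
Adding these up, d/dx[F] = 0 becomes
  (4x^3 + 4y) + (4x + 2y)·y' = 0,
so isolating y',
  dy/dx = -(4x^3 + 4y)/(4x + 2y) = 2(-x^3 - y)/(2x + y)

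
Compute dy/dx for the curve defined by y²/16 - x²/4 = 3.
Differentiate both sides with respect to x, treating y as y(x). By the chain rule, any term containing y contributes a factor of y' = dy/dx when we differentiate it.

Move every term to one side and write the relation as F(x, y) = 0. Term by term,
  d/dx[-x^2/4] = -x/2
  d/dx[y^2/16] = y·y'/8
  d/dx[-3] = 0

The pieces without y' make up ∂F/∂x and the coefficient of y' is ∂F/∂y:
  ∂F/∂x = -x/2,
  ∂F/∂y = y/8.

Since d/dx[F] = ∂F/∂x + (∂F/∂y)·y' = 0, solve for y':
  (∂F/∂y)·y' = -∂F/∂x
  dy/dx = -(∂F/∂x)/(∂F/∂y) = -(-x/2)/(y/8) = 4x/y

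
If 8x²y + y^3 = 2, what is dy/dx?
Differentiate the relation implicitly: treat y = y(x) and apply the chain rule, so every y-derivative picks up a y' = dy/dx factor.

With everything moved to the left-hand side, differentiate term by term:
  d/dx[8x^2y] = 8x^2·y' + 16xy
  d/dx[y^3] = 3y^2·y'
  d/dx[-2] = 0

Separating the contributions that come from x directly and those that come through y:
  without y':      16xy
  multiplying y':  8x^2 + 3y^2

so (16xy) + (8x^2 + 3y^2)·y' = 0, and therefore
  dy/dx = -(16xy)/(8x^2 + 3y^2) = -16xy/(8x^2 + 3y^2)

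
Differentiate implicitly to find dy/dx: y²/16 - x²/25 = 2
Apply d/dx to both sides, remembering that y depends on x. Each occurrence of y therefore brings in a y' = dy/dx via the chain rule.

With F(x, y) equal to the left-hand side minus the right, differentiate F term by term:
  d/dx[-x^2/25] = -2x/25
  d/dx[y^2/16] = y·y'/8
  d/dx[-2] = 0
Adding these up, d/dx[F] = 0 becomes
  (-2x/25) + (y/8)·y' = 0,
so isolating y',
  dy/dx = -(-2x/25)/(y/8) = 16x/(25y)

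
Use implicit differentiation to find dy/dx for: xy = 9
Differentiate the relation implicitly: treat y = y(x) and apply the chain rule, so every y-derivative picks up a y' = dy/dx factor.

With everything moved to the left-hand side, differentiate term by term:
  d/dx[xy] = x·y' + y
  d/dx[-9] = 0

Separating the contributions that come from x directly and those that come through y:
  without y':      y
  multiplying y':  x

so (y) + (x)·y' = 0, and therefore
  dy/dx = -(y)/(x) = -y/x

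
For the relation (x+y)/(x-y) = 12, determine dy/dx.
Differentiate both sides with respect to x, treating y as y(x). By the chain rule, any term containing y contributes a factor of y' = dy/dx when we differentiate it.

Move every term to one side and write the relation as F(x, y) = 0. Term by term,
  d/dx[(x + y)/(x - y)] = (y' + 1)/(x - y) + (x + y)(y' - 1)/(x - y)^2
  d/dx[-12] = 0

The pieces without y' make up ∂F/∂x and the coefficient of y' is ∂F/∂y:
  ∂F/∂x = 1/(x - y) - (x + y)/(x - y)^2,
  ∂F/∂y = 1/(x - y) + (x + y)/(x - y)^2.

Since d/dx[F] = ∂F/∂x + (∂F/∂y)·y' = 0, solve for y':
  (∂F/∂y)·y' = -∂F/∂x
  dy/dx = -(∂F/∂x)/(∂F/∂y) = -(1/(x - y) - (x + y)/(x - y)^2)/(1/(x - y) + (x + y)/(x - y)^2)
        = -(-2y/(x - y)^2)/(2x/(x - y)^2) = y/x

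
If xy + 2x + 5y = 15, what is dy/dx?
Differentiate both sides with respect to x, treating y as y(x). By the chain rule, any term containing y contributes a factor of y' = dy/dx when we differentiate it.

Move every term to one side and write the relation as F(x, y) = 0. Term by term,
  d/dx[xy] = x·y' + y
  d/dx[2x] = 2
  d/dx[5y] = 5·y'
  d/dx[-15] = 0

The pieces without y' make up ∂F/∂x and the coefficient of y' is ∂F/∂y:
  ∂F/∂x = y + 2,
  ∂F/∂y = x + 5.

Since d/dx[F] = ∂F/∂x + (∂F/∂y)·y' = 0, solve for y':
  (∂F/∂y)·y' = -∂F/∂x
  dy/dx = -(∂F/∂x)/(∂F/∂y) = -(y + 2)/(x + 5) = (-y - 2)/(x + 5)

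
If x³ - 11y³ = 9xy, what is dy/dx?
Apply d/dx to both sides, remembering that y depends on x. Each occurrence of y therefore brings in a y' = dy/dx via the chain rule.

With F(x, y) equal to the left-hand side minus the right, differentiate F term by term:
  d/dx[x^3] = 3x^2
  d/dx[-9xy] = -9x·y' - 9y
  d/dx[-11y^3] = -33y^2·y'
Adding these up, d/dx[F] = 0 becomes
  (3x^2 - 9y) + (-9x - 33y^2)·y' = 0,
so isolating y',
  dy/dx = -(3x^2 - 9y)/(-9x - 33y^2) = (x^2 - 3y)/(3x + 11y^2)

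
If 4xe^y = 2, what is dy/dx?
Apply d/dx to both sides, remembering that y depends on x. Each occurrence of y therefore brings in a y' = dy/dx via the chain rule.

With F(x, y) equal to the left-hand side minus the right, differentiate F term by term:
  d/dx[4x·e^(y)] = 4x·y'·e^(y) + 4e^(y)
  d/dx[-2] = 0
Adding these up, d/dx[F] = 0 becomes
  (4e^(y)) + (4x·e^(y))·y' = 0,
so isolating y',
  dy/dx = -(4e^(y))/(4x·e^(y)) = -1/x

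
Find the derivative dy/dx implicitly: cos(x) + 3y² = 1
Differentiate both sides with respect to x, treating y as y(x). By the chain rule, any term containing y contributes a factor of y' = dy/dx when we differentiate it.

Move every term to one side and write the relation as F(x, y) = 0. Term by term,
  d/dx[3y^2] = 6y·y'
  d/dx[cos(x)] = -sin(x)
  d/dx[-1] = 0

The pieces without y' make up ∂F/∂x and the coefficient of y' is ∂F/∂y:
  ∂F/∂x = -sin(x),
  ∂F/∂y = 6y.

Since d/dx[F] = ∂F/∂x + (∂F/∂y)·y' = 0, solve for y':
  (∂F/∂y)·y' = -∂F/∂x
  dy/dx = -(∂F/∂x)/(∂F/∂y) = -(-sin(x))/(6y) = sin(x)/(6y)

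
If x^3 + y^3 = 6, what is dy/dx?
Differentiate both sides with respect to x, treating y as y(x). By the chain rule, any term containing y contributes a factor of y' = dy/dx when we differentiate it.

Move every term to one side and write the relation as F(x, y) = 0. Term by term,
  d/dx[x^3] = 3x^2
  d/dx[y^3] = 3y^2·y'
  d/dx[-6] = 0

The pieces without y' make up ∂F/∂x and the coefficient of y' is ∂F/∂y:
  ∂F/∂x = 3x^2,
  ∂F/∂y = 3y^2.

Since d/dx[F] = ∂F/∂x + (∂F/∂y)·y' = 0, solve for y':
  (∂F/∂y)·y' = -∂F/∂x
  dy/dx = -(∂F/∂x)/(∂F/∂y) = -(3x^2)/(3y^2) = -x^2/y^2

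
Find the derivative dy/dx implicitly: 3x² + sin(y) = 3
Differentiate both sides with respect to x, treating y as y(x). By the chain rule, any term containing y contributes a factor of y' = dy/dx when we differentiate it.

Move every term to one side and write the relation as F(x, y) = 0. Term by term,
  d/dx[3x^2] = 6x
  d/dx[sin(y)] = y'·cos(y)
  d/dx[-3] = 0

The pieces without y' make up ∂F/∂x and the coefficient of y' is ∂F/∂y:
  ∂F/∂x = 6x,
  ∂F/∂y = cos(y).

Since d/dx[F] = ∂F/∂x + (∂F/∂y)·y' = 0, solve for y':
  (∂F/∂y)·y' = -∂F/∂x
  dy/dx = -(∂F/∂x)/(∂F/∂y) = -(6x)/(cos(y)) = -6x/cos(y)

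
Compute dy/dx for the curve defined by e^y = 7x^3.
Apply d/dx to both sides, remembering that y depends on x. Each occurrence of y therefore brings in a y' = dy/dx via the chain rule.

With F(x, y) equal to the left-hand side minus the right, differentiate F term by term:
  d/dx[-7x^3] = -21x^2
  d/dx[e^(y)] = y'·e^(y)
Adding these up, d/dx[F] = 0 becomes
  (-21x^2) + (e^(y))·y' = 0,
so isolating y',
  dy/dx = -(-21x^2)/(e^(y)) = 21x^2e^(-y)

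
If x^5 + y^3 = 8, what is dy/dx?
Apply d/dx to both sides, remembering that y depends on x. Each occurrence of y therefore brings in a y' = dy/dx via the chain rule.

With F(x, y) equal to the left-hand side minus the right, differentiate F term by term:
  d/dx[x^5] = 5x^4
  d/dx[y^3] = 3y^2·y'
  d/dx[-8] = 0
Adding these up, d/dx[F] = 0 becomes
  (5x^4) + (3y^2)·y' = 0,
so isolating y',
  dy/dx = -(5x^4)/(3y^2) = -5x^4/(3y^2)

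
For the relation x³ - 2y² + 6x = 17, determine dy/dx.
Differentiate both sides with respect to x, treating y as y(x). By the chain rule, any term containing y contributes a factor of y' = dy/dx when we differentiate it.

Move every term to one side and write the relation as F(x, y) = 0. Term by term,
  d/dx[x^3] = 3x^2
  d/dx[6x] = 6
  d/dx[-2y^2] = -4y·y'
  d/dx[-17] = 0

The pieces without y' make up ∂F/∂x and the coefficient of y' is ∂F/∂y:
  ∂F/∂x = 3x^2 + 6,
  ∂F/∂y = -4y.

Since d/dx[F] = ∂F/∂x + (∂F/∂y)·y' = 0, solve for y':
  (∂F/∂y)·y' = -∂F/∂x
  dy/dx = -(∂F/∂x)/(∂F/∂y) = -(3x^2 + 6)/(-4y) = 3(x^2 + 2)/(4y)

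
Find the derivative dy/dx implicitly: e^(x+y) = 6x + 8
Differentiate both sides with respect to x, treating y as y(x). By the chain rule, any term containing y contributes a factor of y' = dy/dx when we differentiate it.

Move every term to one side and write the relation as F(x, y) = 0. Term by term,
  d/dx[-6x] = -6
  d/dx[e^(x + y)] = (y' + 1)·e^(x + y)
  d/dx[-8] = 0

The pieces without y' make up ∂F/∂x and the coefficient of y' is ∂F/∂y:
  ∂F/∂x = e^(x + y) - 6,
  ∂F/∂y = e^(x + y).

Since d/dx[F] = ∂F/∂x + (∂F/∂y)·y' = 0, solve for y':
  (∂F/∂y)·y' = -∂F/∂x
  dy/dx = -(∂F/∂x)/(∂F/∂y) = -(e^(x + y) - 6)/(e^(x + y)) = 6e^(-x - y) - 1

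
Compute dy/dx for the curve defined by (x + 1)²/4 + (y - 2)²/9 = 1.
Differentiate both sides with respect to x, treating y as y(x). By the chain rule, any term containing y contributes a factor of y' = dy/dx when we differentiate it.

Move every term to one side and write the relation as F(x, y) = 0. Term by term,
  d/dx[(x + 1)^2/4] = x/2 + 1/2
  d/dx[(y - 2)^2/9] = 2·y'(y - 2)/9
  d/dx[-1] = 0

The pieces without y' make up ∂F/∂x and the coefficient of y' is ∂F/∂y:
  ∂F/∂x = x/2 + 1/2,
  ∂F/∂y = 2y/9 - 4/9.

Since d/dx[F] = ∂F/∂x + (∂F/∂y)·y' = 0, solve for y':
  (∂F/∂y)·y' = -∂F/∂x
  dy/dx = -(∂F/∂x)/(∂F/∂y) = -(x/2 + 1/2)/(2y/9 - 4/9)
        = -((x + 1)/2)/(2(y - 2)/9) = 9(-x - 1)/(4(y - 2))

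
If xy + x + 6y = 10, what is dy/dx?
Apply d/dx to both sides, remembering that y depends on x. Each occurrence of y therefore brings in a y' = dy/dx via the chain rule.

With F(x, y) equal to the left-hand side minus the right, differentiate F term by term:
  d/dx[xy] = x·y' + y
  d/dx[x] = 1
  d/dx[6y] = 6·y'
  d/dx[-10] = 0
Adding these up, d/dx[F] = 0 becomes
  (y + 1) + (x + 6)·y' = 0,
so isolating y',
  dy/dx = -(y + 1)/(x + 6) = (-y - 1)/(x + 6)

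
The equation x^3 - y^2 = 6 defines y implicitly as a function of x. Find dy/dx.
Take d/dx of both sides. Since y is implicitly a function of x, the chain rule attaches a y' = dy/dx factor whenever we differentiate through y.

Set F(x, y) = (left side) − (right side), so the curve is F = 0. Differentiating each term of F:
  d/dx[x^3] = 3x^2
  d/dx[-y^2] = -2y·y'
  d/dx[-6] = 0

Collecting, the y'-free part is the partial derivative in x and the y' coefficient is the partial derivative in y:
  ∂F/∂x = 3x^2
  ∂F/∂y = -2y

so d/dx[F(x, y(x))] = ∂F/∂x + (∂F/∂y)·y' = 0. Rearranging,
  dy/dx = -(∂F/∂x)/(∂F/∂y) = -(3x^2)/(-2y) = 3x^2/(2y)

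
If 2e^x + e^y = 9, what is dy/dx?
Differentiate the relation implicitly: treat y = y(x) and apply the chain rule, so every y-derivative picks up a y' = dy/dx factor.

With everything moved to the left-hand side, differentiate term by term:
  d/dx[2e^(x)] = 2e^(x)
  d/dx[e^(y)] = y'·e^(y)
  d/dx[-9] = 0

Separating the contributions that come from x directly and those that come through y:
  without y':      2e^(x)
  multiplying y':  e^(y)

so (2e^(x)) + (e^(y))·y' = 0, and therefore
  dy/dx = -(2e^(x))/(e^(y)) = -2e^(x - y)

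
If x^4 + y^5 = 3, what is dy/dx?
Take d/dx of both sides. Since y is implicitly a function of x, the chain rule attaches a y' = dy/dx factor whenever we differentiate through y.

Set F(x, y) = (left side) − (right side), so the curve is F = 0. Differentiating each term of F:
  d/dx[x^4] = 4x^3
  d/dx[y^5] = 5y^4·y'
  d/dx[-3] = 0

Collecting, the y'-free part is the partial derivative in x and the y' coefficient is the partial derivative in y:
  ∂F/∂x = 4x^3
  ∂F/∂y = 5y^4

so d/dx[F(x, y(x))] = ∂F/∂x + (∂F/∂y)·y' = 0. Rearranging,
  dy/dx = -(∂F/∂x)/(∂F/∂y) = -(4x^3)/(5y^4) = -4x^3/(5y^4)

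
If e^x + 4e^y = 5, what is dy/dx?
Take d/dx of both sides. Since y is implicitly a function of x, the chain rule attaches a y' = dy/dx factor whenever we differentiate through y.

Set F(x, y) = (left side) − (right side), so the curve is F = 0. Differentiating each term of F:
  d/dx[e^(x)] = e^(x)
  d/dx[4e^(y)] = 4·y'·e^(y)
  d/dx[-5] = 0

Collecting, the y'-free part is the partial derivative in x and the y' coefficient is the partial derivative in y:
  ∂F/∂x = e^(x)
  ∂F/∂y = 4e^(y)

so d/dx[F(x, y(x))] = ∂F/∂x + (∂F/∂y)·y' = 0. Rearranging,
  dy/dx = -(∂F/∂x)/(∂F/∂y) = -(e^(x))/(4e^(y)) = -e^(x - y)/4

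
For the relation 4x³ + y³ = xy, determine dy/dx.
Apply d/dx to both sides, remembering that y depends on x. Each occurrence of y therefore brings in a y' = dy/dx via the chain rule.

With F(x, y) equal to the left-hand side minus the right, differentiate F term by term:
  d/dx[4x^3] = 12x^2
  d/dx[-xy] = -x·y' - y
  d/dx[y^3] = 3y^2·y'
Adding these up, d/dx[F] = 0 becomes
  (12x^2 - y) + (-x + 3y^2)·y' = 0,
so isolating y',
  dy/dx = -(12x^2 - y)/(-x + 3y^2) = (12x^2 - y)/(x - 3y^2)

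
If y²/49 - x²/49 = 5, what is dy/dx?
Differentiate both sides with respect to x, treating y as y(x). By the chain rule, any term containing y contributes a factor of y' = dy/dx when we differentiate it.

Move every term to one side and write the relation as F(x, y) = 0. Term by term,
  d/dx[-x^2/49] = -2x/49
  d/dx[y^2/49] = 2y·y'/49
  d/dx[-5] = 0

The pieces without y' make up ∂F/∂x and the coefficient of y' is ∂F/∂y:
  ∂F/∂x = -2x/49,
  ∂F/∂y = 2y/49.

Since d/dx[F] = ∂F/∂x + (∂F/∂y)·y' = 0, solve for y':
  (∂F/∂y)·y' = -∂F/∂x
  dy/dx = -(∂F/∂x)/(∂F/∂y) = -(-2x/49)/(2y/49) = x/y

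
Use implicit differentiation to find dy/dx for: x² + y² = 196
Differentiate both sides with respect to x, treating y as y(x). By the chain rule, any term containing y contributes a factor of y' = dy/dx when we differentiate it.

Move every term to one side and write the relation as F(x, y) = 0. Term by term,
  d/dx[x^2] = 2x
  d/dx[y^2] = 2y·y'
  d/dx[-196] = 0

The pieces without y' make up ∂F/∂x and the coefficient of y' is ∂F/∂y:
  ∂F/∂x = 2x,
  ∂F/∂y = 2y.

Since d/dx[F] = ∂F/∂x + (∂F/∂y)·y' = 0, solve for y':
  (∂F/∂y)·y' = -∂F/∂x
  dy/dx = -(∂F/∂x)/(∂F/∂y) = -(2x)/(2y) = -x/y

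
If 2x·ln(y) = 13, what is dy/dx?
Apply d/dx to both sides, remembering that y depends on x. Each occurrence of y therefore brings in a y' = dy/dx via the chain rule.

With F(x, y) equal to the left-hand side minus the right, differentiate F term by term:
  d/dx[2x·ln(y)] = 2x·y'/y + 2ln(y)
  d/dx[-13] = 0
Adding these up, d/dx[F] = 0 becomes
  (2ln(y)) + (2x/y)·y' = 0,
so isolating y',
  dy/dx = -(2ln(y))/(2x/y) = -y·ln(y)/x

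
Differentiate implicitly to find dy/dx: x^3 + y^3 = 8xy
Differentiate both sides with respect to x, treating y as y(x). By the chain rule, any term containing y contributes a factor of y' = dy/dx when we differentiate it.

Move every term to one side and write the relation as F(x, y) = 0. Term by term,
  d/dx[x^3] = 3x^2
  d/dx[-8xy] = -8x·y' - 8y
  d/dx[y^3] = 3y^2·y'

The pieces without y' make up ∂F/∂x and the coefficient of y' is ∂F/∂y:
  ∂F/∂x = 3x^2 - 8y,
  ∂F/∂y = -8x + 3y^2.

Since d/dx[F] = ∂F/∂x + (∂F/∂y)·y' = 0, solve for y':
  (∂F/∂y)·y' = -∂F/∂x
  dy/dx = -(∂F/∂x)/(∂F/∂y) = -(3x^2 - 8y)/(-8x + 3y^2) = (3x^2 - 8y)/(8x - 3y^2)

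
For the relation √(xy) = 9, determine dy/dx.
Differentiate the relation implicitly: treat y = y(x) and apply the chain rule, so every y-derivative picks up a y' = dy/dx factor.

With everything moved to the left-hand side, differentiate term by term:
  d/dx[√(xy)] = √(xy)(x·y'/2 + y/2)/(xy)
  d/dx[-9] = 0

Separating the contributions that come from x directly and those that come through y:
  without y':      √(xy)/(2x)
  multiplying y':  √(xy)/(2y)

so (√(xy)/(2x)) + (√(xy)/(2y))·y' = 0, and therefore
  dy/dx = -(√(xy)/(2x))/(√(xy)/(2y)) = -y/x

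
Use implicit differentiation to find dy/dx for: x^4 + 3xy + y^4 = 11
Differentiate the relation implicitly: treat y = y(x) and apply the chain rule, so every y-derivative picks up a y' = dy/dx factor.

With everything moved to the left-hand side, differentiate term by term:
  d/dx[x^4] = 4x^3
  d/dx[3xy] = 3x·y' + 3y
  d/dx[y^4] = 4y^3·y'
  d/dx[-11] = 0

Separating the contributions that come from x directly and those that come through y:
  without y':      4x^3 + 3y
  multiplying y':  3x + 4y^3

so (4x^3 + 3y) + (3x + 4y^3)·y' = 0, and therefore
  dy/dx = -(4x^3 + 3y)/(3x + 4y^3) = (-4x^3 - 3y)/(3x + 4y^3)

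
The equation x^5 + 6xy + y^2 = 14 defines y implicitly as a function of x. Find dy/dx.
Differentiate the relation implicitly: treat y = y(x) and apply the chain rule, so every y-derivative picks up a y' = dy/dx factor.

With everything moved to the left-hand side, differentiate term by term:
  d/dx[x^5] = 5x^4
  d/dx[6xy] = 6x·y' + 6y
  d/dx[y^2] = 2y·y'
  d/dx[-14] = 0

Separating the contributions that come from x directly and those that come through y:
  without y':      5x^4 + 6y
  multiplying y':  6x + 2y

so (5x^4 + 6y) + (6x + 2y)·y' = 0, and therefore
  dy/dx = -(5x^4 + 6y)/(6x + 2y) = (-5x^4 - 6y)/(2(3x + y))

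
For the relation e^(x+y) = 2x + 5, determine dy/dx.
Differentiate the relation implicitly: treat y = y(x) and apply the chain rule, so every y-derivative picks up a y' = dy/dx factor.

With everything moved to the left-hand side, differentiate term by term:
  d/dx[-2x] = -2
  d/dx[e^(x + y)] = (y' + 1)·e^(x + y)
  d/dx[-5] = 0

Separating the contributions that come from x directly and those that come through y:
  without y':      e^(x + y) - 2
  multiplying y':  e^(x + y)

so (e^(x + y) - 2) + (e^(x + y))·y' = 0, and therefore
  dy/dx = -(e^(x + y) - 2)/(e^(x + y)) = 2e^(-x - y) - 1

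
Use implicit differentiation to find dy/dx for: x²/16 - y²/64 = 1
Differentiate both sides with respect to x, treating y as y(x). By the chain rule, any term containing y contributes a factor of y' = dy/dx when we differentiate it.

Move every term to one side and write the relation as F(x, y) = 0. Term by term,
  d/dx[x^2/16] = x/8
  d/dx[-y^2/64] = -y·y'/32
  d/dx[-1] = 0

The pieces without y' make up ∂F/∂x and the coefficient of y' is ∂F/∂y:
  ∂F/∂x = x/8,
  ∂F/∂y = -y/32.

Since d/dx[F] = ∂F/∂x + (∂F/∂y)·y' = 0, solve for y':
  (∂F/∂y)·y' = -∂F/∂x
  dy/dx = -(∂F/∂x)/(∂F/∂y) = -(x/8)/(-y/32) = 4x/y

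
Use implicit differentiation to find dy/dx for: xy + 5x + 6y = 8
Apply d/dx to both sides, remembering that y depends on x. Each occurrence of y therefore brings in a y' = dy/dx via the chain rule.

With F(x, y) equal to the left-hand side minus the right, differentiate F term by term:
  d/dx[xy] = x·y' + y
  d/dx[5x] = 5
  d/dx[6y] = 6·y'
  d/dx[-8] = 0
Adding these up, d/dx[F] = 0 becomes
  (y + 5) + (x + 6)·y' = 0,
so isolating y',
  dy/dx = -(y + 5)/(x + 6) = (-y - 5)/(x + 6)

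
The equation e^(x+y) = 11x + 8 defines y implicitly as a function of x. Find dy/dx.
Take d/dx of both sides. Since y is implicitly a function of x, the chain rule attaches a y' = dy/dx factor whenever we differentiate through y.

Set F(x, y) = (left side) − (right side), so the curve is F = 0. Differentiating each term of F:
  d/dx[-11x] = -11
  d/dx[e^(x + y)] = (y' + 1)·e^(x + y)
  d/dx[-8] = 0

Collecting, the y'-free part is the partial derivative in x and the y' coefficient is the partial derivative in y:
  ∂F/∂x = e^(x + y) - 11
  ∂F/∂y = e^(x + y)

so d/dx[F(x, y(x))] = ∂F/∂x + (∂F/∂y)·y' = 0. Rearranging,
  dy/dx = -(∂F/∂x)/(∂F/∂y) = -(e^(x + y) - 11)/(e^(x + y)) = 11e^(-x - y) - 1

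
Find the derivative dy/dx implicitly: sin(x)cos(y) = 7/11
Apply d/dx to both sides, remembering that y depends on x. Each occurrence of y therefore brings in a y' = dy/dx via the chain rule.

With F(x, y) equal to the left-hand side minus the right, differentiate F term by term:
  d/dx[sin(x)·cos(y)] = -y'·sin(x)·sin(y) + cos(x)·cos(y)
  d/dx[-7/11] = 0
Adding these up, d/dx[F] = 0 becomes
  (cos(x)·cos(y)) + (-sin(x)·sin(y))·y' = 0,
so isolating y',
  dy/dx = -(cos(x)·cos(y))/(-sin(x)·sin(y)) = 1/(tan(x)·tan(y))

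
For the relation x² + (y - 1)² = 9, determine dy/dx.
Differentiate the relation implicitly: treat y = y(x) and apply the chain rule, so every y-derivative picks up a y' = dy/dx factor.

With everything moved to the left-hand side, differentiate term by term:
  d/dx[x^2] = 2x
  d/dx[(y - 1)^2] = 2·y'(y - 1)
  d/dx[-9] = 0

Separating the contributions that come from x directly and those that come through y:
  without y':      2x
  multiplying y':  2y - 2

so (2x) + (2y - 2)·y' = 0, and therefore
  dy/dx = -(2x)/(2y - 2) = -x/(y - 1)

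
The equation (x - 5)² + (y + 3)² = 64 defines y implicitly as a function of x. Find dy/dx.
Take d/dx of both sides. Since y is implicitly a function of x, the chain rule attaches a y' = dy/dx factor whenever we differentiate through y.

Set F(x, y) = (left side) − (right side), so the curve is F = 0. Differentiating each term of F:
  d/dx[(x - 5)^2] = 2x - 10
  d/dx[(y + 3)^2] = 2·y'(y + 3)
  d/dx[-64] = 0

Collecting, the y'-free part is the partial derivative in x and the y' coefficient is the partial derivative in y:
  ∂F/∂x = 2x - 10
  ∂F/∂y = 2y + 6

so d/dx[F(x, y(x))] = ∂F/∂x + (∂F/∂y)·y' = 0. Rearranging,
  dy/dx = -(∂F/∂x)/(∂F/∂y) = -(2x - 10)/(2y + 6) = (5 - x)/(y + 3)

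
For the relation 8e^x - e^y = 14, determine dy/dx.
Differentiate both sides with respect to x, treating y as y(x). By the chain rule, any term containing y contributes a factor of y' = dy/dx when we differentiate it.

Move every term to one side and write the relation as F(x, y) = 0. Term by term,
  d/dx[8e^(x)] = 8e^(x)
  d/dx[-e^(y)] = -y'·e^(y)
  d/dx[-14] = 0

The pieces without y' make up ∂F/∂x and the coefficient of y' is ∂F/∂y:
  ∂F/∂x = 8e^(x),
  ∂F/∂y = -e^(y).

Since d/dx[F] = ∂F/∂x + (∂F/∂y)·y' = 0, solve for y':
  (∂F/∂y)·y' = -∂F/∂x
  dy/dx = -(∂F/∂x)/(∂F/∂y) = -(8e^(x))/(-e^(y)) = 8e^(x - y)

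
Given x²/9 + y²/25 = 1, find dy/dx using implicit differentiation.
Differentiate the relation implicitly: treat y = y(x) and apply the chain rule, so every y-derivative picks up a y' = dy/dx factor.

With everything moved to the left-hand side, differentiate term by term:
  d/dx[x^2/9] = 2x/9
  d/dx[y^2/25] = 2y·y'/25
  d/dx[-1] = 0

Separating the contributions that come from x directly and those that come through y:
  without y':      2x/9
  multiplying y':  2y/25

so (2x/9) + (2y/25)·y' = 0, and therefore
  dy/dx = -(2x/9)/(2y/25) = -25x/(9y)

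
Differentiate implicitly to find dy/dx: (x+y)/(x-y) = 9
Differentiate both sides with respect to x, treating y as y(x). By the chain rule, any term containing y contributes a factor of y' = dy/dx when we differentiate it.

Move every term to one side and write the relation as F(x, y) = 0. Term by term,
  d/dx[(x + y)/(x - y)] = (y' + 1)/(x - y) + (x + y)(y' - 1)/(x - y)^2
  d/dx[-9] = 0

The pieces without y' make up ∂F/∂x and the coefficient of y' is ∂F/∂y:
  ∂F/∂x = 1/(x - y) - (x + y)/(x - y)^2,
  ∂F/∂y = 1/(x - y) + (x + y)/(x - y)^2.

Since d/dx[F] = ∂F/∂x + (∂F/∂y)·y' = 0, solve for y':
  (∂F/∂y)·y' = -∂F/∂x
  dy/dx = -(∂F/∂x)/(∂F/∂y) = -(1/(x - y) - (x + y)/(x - y)^2)/(1/(x - y) + (x + y)/(x - y)^2)
        = -(-2y/(x - y)^2)/(2x/(x - y)^2) = y/x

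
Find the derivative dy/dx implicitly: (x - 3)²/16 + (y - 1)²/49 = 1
Apply d/dx to both sides, remembering that y depends on x. Each occurrence of y therefore brings in a y' = dy/dx via the chain rule.

With F(x, y) equal to the left-hand side minus the right, differentiate F term by term:
  d/dx[(x - 3)^2/16] = x/8 - 3/8
  d/dx[(y - 1)^2/49] = 2·y'(y - 1)/49
  d/dx[-1] = 0
Adding these up, d/dx[F] = 0 becomes
  (x/8 - 3/8) + (2y/49 - 2/49)·y' = 0,
so isolating y',
  dy/dx = -(x/8 - 3/8)/(2y/49 - 2/49)
        = -((x - 3)/8)/(2(y - 1)/49) = 49(3 - x)/(16(y - 1))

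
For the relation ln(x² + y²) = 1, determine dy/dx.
Differentiate both sides with respect to x, treating y as y(x). By the chain rule, any term containing y contributes a factor of y' = dy/dx when we differentiate it.

Move every term to one side and write the relation as F(x, y) = 0. Term by term,
  d/dx[ln(x^2 + y^2)] = (2x + 2y·y')/(x^2 + y^2)
  d/dx[-1] = 0

The pieces without y' make up ∂F/∂x and the coefficient of y' is ∂F/∂y:
  ∂F/∂x = 2x/(x^2 + y^2),
  ∂F/∂y = 2y/(x^2 + y^2).

Since d/dx[F] = ∂F/∂x + (∂F/∂y)·y' = 0, solve for y':
  (∂F/∂y)·y' = -∂F/∂x
  dy/dx = -(∂F/∂x)/(∂F/∂y) = -(2x/(x^2 + y^2))/(2y/(x^2 + y^2)) = -x/y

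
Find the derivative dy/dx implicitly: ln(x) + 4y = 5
Differentiate the relation implicitly: treat y = y(x) and apply the chain rule, so every y-derivative picks up a y' = dy/dx factor.

With everything moved to the left-hand side, differentiate term by term:
  d/dx[4y] = 4·y'
  d/dx[ln(x)] = 1/x
  d/dx[-5] = 0

Separating the contributions that come from x directly and those that come through y:
  without y':      1/x
  multiplying y':  4

so (1/x) + (4)·y' = 0, and therefore
  dy/dx = -(1/x)/(4) = -1/(4x)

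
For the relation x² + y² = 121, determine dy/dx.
Take d/dx of both sides. Since y is implicitly a function of x, the chain rule attaches a y' = dy/dx factor whenever we differentiate through y.

Set F(x, y) = (left side) − (right side), so the curve is F = 0. Differentiating each term of F:
  d/dx[x^2] = 2x
  d/dx[y^2] = 2y·y'
  d/dx[-121] = 0

Collecting, the y'-free part is the partial derivative in x and the y' coefficient is the partial derivative in y:
  ∂F/∂x = 2x
  ∂F/∂y = 2y

so d/dx[F(x, y(x))] = ∂F/∂x + (∂F/∂y)·y' = 0. Rearranging,
  dy/dx = -(∂F/∂x)/(∂F/∂y) = -(2x)/(2y) = -x/y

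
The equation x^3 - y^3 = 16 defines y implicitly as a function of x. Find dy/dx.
Differentiate the relation implicitly: treat y = y(x) and apply the chain rule, so every y-derivative picks up a y' = dy/dx factor.

With everything moved to the left-hand side, differentiate term by term:
  d/dx[x^3] = 3x^2
  d/dx[-y^3] = -3y^2·y'
  d/dx[-16] = 0

Separating the contributions that come from x directly and those that come through y:
  without y':      3x^2
  multiplying y':  -3y^2

so (3x^2) + (-3y^2)·y' = 0, and therefore
  dy/dx = -(3x^2)/(-3y^2) = x^2/y^2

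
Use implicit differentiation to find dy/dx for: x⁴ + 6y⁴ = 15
Apply d/dx to both sides, remembering that y depends on x. Each occurrence of y therefore brings in a y' = dy/dx via the chain rule.

With F(x, y) equal to the left-hand side minus the right, differentiate F term by term:
  d/dx[x^4] = 4x^3
  d/dx[6y^4] = 24y^3·y'
  d/dx[-15] = 0
Adding these up, d/dx[F] = 0 becomes
  (4x^3) + (24y^3)·y' = 0,
so isolating y',
  dy/dx = -(4x^3)/(24y^3) = -x^3/(6y^3)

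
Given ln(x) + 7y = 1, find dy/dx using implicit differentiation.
Differentiate both sides with respect to x, treating y as y(x). By the chain rule, any term containing y contributes a factor of y' = dy/dx when we differentiate it.

Move every term to one side and write the relation as F(x, y) = 0. Term by term,
  d/dx[7y] = 7·y'
  d/dx[ln(x)] = 1/x
  d/dx[-1] = 0

The pieces without y' make up ∂F/∂x and the coefficient of y' is ∂F/∂y:
  ∂F/∂x = 1/x,
  ∂F/∂y = 7.

Since d/dx[F] = ∂F/∂x + (∂F/∂y)·y' = 0, solve for y':
  (∂F/∂y)·y' = -∂F/∂x
  dy/dx = -(∂F/∂x)/(∂F/∂y) = -(1/x)/(7) = -1/(7x)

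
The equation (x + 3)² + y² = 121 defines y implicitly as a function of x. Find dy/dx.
Differentiate the relation implicitly: treat y = y(x) and apply the chain rule, so every y-derivative picks up a y' = dy/dx factor.

With everything moved to the left-hand side, differentiate term by term:
  d/dx[y^2] = 2y·y'
  d/dx[(x + 3)^2] = 2x + 6
  d/dx[-121] = 0

Separating the contributions that come from x directly and those that come through y:
  without y':      2x + 6
  multiplying y':  2y

so (2x + 6) + (2y)·y' = 0, and therefore
  dy/dx = -(2x + 6)/(2y) = (-x - 3)/y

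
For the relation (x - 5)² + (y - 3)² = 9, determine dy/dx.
Differentiate both sides with respect to x, treating y as y(x). By the chain rule, any term containing y contributes a factor of y' = dy/dx when we differentiate it.

Move every term to one side and write the relation as F(x, y) = 0. Term by term,
  d/dx[(x - 5)^2] = 2x - 10
  d/dx[(y - 3)^2] = 2·y'(y - 3)
  d/dx[-9] = 0

The pieces without y' make up ∂F/∂x and the coefficient of y' is ∂F/∂y:
  ∂F/∂x = 2x - 10,
  ∂F/∂y = 2y - 6.

Since d/dx[F] = ∂F/∂x + (∂F/∂y)·y' = 0, solve for y':
  (∂F/∂y)·y' = -∂F/∂x
  dy/dx = -(∂F/∂x)/(∂F/∂y) = -(2x - 10)/(2y - 6) = (5 - x)/(y - 3)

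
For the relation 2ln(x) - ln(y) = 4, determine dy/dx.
Differentiate the relation implicitly: treat y = y(x) and apply the chain rule, so every y-derivative picks up a y' = dy/dx factor.

With everything moved to the left-hand side, differentiate term by term:
  d/dx[2ln(x)] = 2/x
  d/dx[-ln(y)] = -y'/y
  d/dx[-4] = 0

Separating the contributions that come from x directly and those that come through y:
  without y':      2/x
  multiplying y':  -1/y

so (2/x) + (-1/y)·y' = 0, and therefore
  dy/dx = -(2/x)/(-1/y) = 2y/x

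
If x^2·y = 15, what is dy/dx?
Apply d/dx to both sides, remembering that y depends on x. Each occurrence of y therefore brings in a y' = dy/dx via the chain rule.

With F(x, y) equal to the left-hand side minus the right, differentiate F term by term:
  d/dx[x^2y] = x^2·y' + 2xy
  d/dx[-15] = 0
Adding these up, d/dx[F] = 0 becomes
  (2xy) + (x^2)·y' = 0,
so isolating y',
  dy/dx = -(2xy)/(x^2) = -2y/x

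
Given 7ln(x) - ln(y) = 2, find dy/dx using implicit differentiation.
Apply d/dx to both sides, remembering that y depends on x. Each occurrence of y therefore brings in a y' = dy/dx via the chain rule.

With F(x, y) equal to the left-hand side minus the right, differentiate F term by term:
  d/dx[7ln(x)] = 7/x
  d/dx[-ln(y)] = -y'/y
  d/dx[-2] = 0
Adding these up, d/dx[F] = 0 becomes
  (7/x) + (-1/y)·y' = 0,
so isolating y',
  dy/dx = -(7/x)/(-1/y) = 7y/x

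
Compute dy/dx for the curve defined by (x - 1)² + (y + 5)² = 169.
Apply d/dx to both sides, remembering that y depends on x. Each occurrence of y therefore brings in a y' = dy/dx via the chain rule.

With F(x, y) equal to the left-hand side minus the right, differentiate F term by term:
  d/dx[(x - 1)^2] = 2x - 2
  d/dx[(y + 5)^2] = 2·y'(y + 5)
  d/dx[-169] = 0
Adding these up, d/dx[F] = 0 becomes
  (2x - 2) + (2y + 10)·y' = 0,
so isolating y',
  dy/dx = -(2x - 2)/(2y + 10) = (1 - x)/(y + 5)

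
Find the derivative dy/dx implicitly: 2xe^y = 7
Take d/dx of both sides. Since y is implicitly a function of x, the chain rule attaches a y' = dy/dx factor whenever we differentiate through y.

Set F(x, y) = (left side) − (right side), so the curve is F = 0. Differentiating each term of F:
  d/dx[2x·e^(y)] = 2x·y'·e^(y) + 2e^(y)
  d/dx[-7] = 0

Collecting, the y'-free part is the partial derivative in x and the y' coefficient is the partial derivative in y:
  ∂F/∂x = 2e^(y)
  ∂F/∂y = 2x·e^(y)

so d/dx[F(x, y(x))] = ∂F/∂x + (∂F/∂y)·y' = 0. Rearranging,
  dy/dx = -(∂F/∂x)/(∂F/∂y) = -(2e^(y))/(2x·e^(y)) = -1/x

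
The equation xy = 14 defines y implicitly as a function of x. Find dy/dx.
Apply d/dx to both sides, remembering that y depends on x. Each occurrence of y therefore brings in a y' = dy/dx via the chain rule.

With F(x, y) equal to the left-hand side minus the right, differentiate F term by term:
  d/dx[xy] = x·y' + y
  d/dx[-14] = 0
Adding these up, d/dx[F] = 0 becomes
  (y) + (x)·y' = 0,
so isolating y',
  dy/dx = -(y)/(x) = -y/x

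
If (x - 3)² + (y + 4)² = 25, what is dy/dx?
Apply d/dx to both sides, remembering that y depends on x. Each occurrence of y therefore brings in a y' = dy/dx via the chain rule.

With F(x, y) equal to the left-hand side minus the right, differentiate F term by term:
  d/dx[(x - 3)^2] = 2x - 6
  d/dx[(y + 4)^2] = 2·y'(y + 4)
  d/dx[-25] = 0
Adding these up, d/dx[F] = 0 becomes
  (2x - 6) + (2y + 8)·y' = 0,
so isolating y',
  dy/dx = -(2x - 6)/(2y + 8) = (3 - x)/(y + 4)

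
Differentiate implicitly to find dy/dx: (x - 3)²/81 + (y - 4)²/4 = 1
Differentiate both sides with respect to x, treating y as y(x). By the chain rule, any term containing y contributes a factor of y' = dy/dx when we differentiate it.

Move every term to one side and write the relation as F(x, y) = 0. Term by term,
  d/dx[(x - 3)^2/81] = 2x/81 - 2/27
  d/dx[(y - 4)^2/4] = y'(y - 4)/2
  d/dx[-1] = 0

The pieces without y' make up ∂F/∂x and the coefficient of y' is ∂F/∂y:
  ∂F/∂x = 2x/81 - 2/27,
  ∂F/∂y = y/2 - 2.

Since d/dx[F] = ∂F/∂x + (∂F/∂y)·y' = 0, solve for y':
  (∂F/∂y)·y' = -∂F/∂x
  dy/dx = -(∂F/∂x)/(∂F/∂y) = -(2x/81 - 2/27)/(y/2 - 2)
        = -(2(x - 3)/81)/((y - 4)/2) = 4(3 - x)/(81(y - 4))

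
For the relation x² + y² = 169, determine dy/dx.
Apply d/dx to both sides, remembering that y depends on x. Each occurrence of y therefore brings in a y' = dy/dx via the chain rule.

With F(x, y) equal to the left-hand side minus the right, differentiate F term by term:
  d/dx[x^2] = 2x
  d/dx[y^2] = 2y·y'
  d/dx[-169] = 0
Adding these up, d/dx[F] = 0 becomes
  (2x) + (2y)·y' = 0,
so isolating y',
  dy/dx = -(2x)/(2y) = -x/y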